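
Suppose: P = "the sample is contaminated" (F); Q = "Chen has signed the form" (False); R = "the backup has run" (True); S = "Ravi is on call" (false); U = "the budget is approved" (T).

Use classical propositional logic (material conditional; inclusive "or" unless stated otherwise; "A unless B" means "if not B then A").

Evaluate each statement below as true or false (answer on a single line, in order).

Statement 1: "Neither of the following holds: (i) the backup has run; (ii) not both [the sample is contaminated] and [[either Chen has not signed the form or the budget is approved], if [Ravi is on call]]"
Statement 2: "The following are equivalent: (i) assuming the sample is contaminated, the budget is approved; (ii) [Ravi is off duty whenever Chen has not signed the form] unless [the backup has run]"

Statement 1: Parsed as R nor (P nand (S -> (not Q or U)))

not Q = not False = True
not Q or U = True or True = True
S -> (not Q or U) = False -> True = True
P nand (S -> (not Q or U)) = False nand True = True
R nor (P nand (S -> (not Q or U))) = True nor True = False
Hence Statement 1 is false.

Statement 2: In symbols: (P -> U) iff ((not Q -> not S) or R)

P -> U = False -> True = True
not Q = not False = True
not S = not False = True
not Q -> not S = True -> True = True
(not Q -> not S) or R = True or True = True
(P -> U) iff ((not Q -> not S) or R) = True iff True = True
So Statement 2 is true.

Statement 1 F; Statement 2 T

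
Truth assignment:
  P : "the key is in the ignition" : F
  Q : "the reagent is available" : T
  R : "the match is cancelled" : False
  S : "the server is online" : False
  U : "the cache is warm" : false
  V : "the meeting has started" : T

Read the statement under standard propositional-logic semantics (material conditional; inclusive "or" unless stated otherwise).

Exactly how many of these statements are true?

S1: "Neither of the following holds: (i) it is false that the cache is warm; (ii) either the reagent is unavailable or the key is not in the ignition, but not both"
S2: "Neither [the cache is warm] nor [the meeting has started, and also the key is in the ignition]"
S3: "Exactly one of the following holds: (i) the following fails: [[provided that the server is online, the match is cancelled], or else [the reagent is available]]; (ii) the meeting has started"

S1: In symbols: ~U nor (~Q xor ~P)

~U = ~F = T
~Q = ~T = F
~P = ~F = T
~Q xor ~P = F xor T = T
~U nor (~Q xor ~P) = T nor T = F
Thus S1 is false.

S2: This is U nor (V & P).

V & P = T & F = F
U nor (V & P) = F nor F = T
Hence S2 is true.

S3: Parsed as ~((S -> R) | Q) xor V

S -> R = F -> F = T
(S -> R) | Q = T | T = T
~((S -> R) | Q) = ~T = F
~((S -> R) | Q) xor V = F xor T = T
So S3 is true.

Count: 2.

2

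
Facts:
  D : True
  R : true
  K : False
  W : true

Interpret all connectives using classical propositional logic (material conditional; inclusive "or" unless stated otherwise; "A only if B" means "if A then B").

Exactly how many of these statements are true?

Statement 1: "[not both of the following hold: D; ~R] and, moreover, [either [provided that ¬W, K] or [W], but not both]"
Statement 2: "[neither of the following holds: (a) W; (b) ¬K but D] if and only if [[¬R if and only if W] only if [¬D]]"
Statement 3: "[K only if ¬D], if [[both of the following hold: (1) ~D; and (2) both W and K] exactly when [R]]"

1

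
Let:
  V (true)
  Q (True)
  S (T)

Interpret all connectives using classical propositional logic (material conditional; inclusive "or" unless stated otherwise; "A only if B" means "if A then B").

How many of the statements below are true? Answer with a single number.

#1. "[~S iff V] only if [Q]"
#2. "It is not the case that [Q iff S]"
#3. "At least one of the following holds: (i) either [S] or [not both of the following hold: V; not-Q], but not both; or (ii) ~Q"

1

#1: This is (¬S ↔ V) → Q.

¬S = ¬T = F
¬S ↔ V = F ↔ T = F
(¬S ↔ V) → Q = F → T = T
So #1 is true.

#2: This is ¬(Q ↔ S).

Q ↔ S = T ↔ T = T
¬(Q ↔ S) = ¬T = F
Hence #2 is false.

#3: In symbols: (S ⊕ (V ↑ ¬Q)) ∨ ¬Q

¬Q = ¬T = F
V ↑ ¬Q = T ↑ F = T
S ⊕ (V ↑ ¬Q) = T ⊕ T = F
¬Q = ¬T = F
(S ⊕ (V ↑ ¬Q)) ∨ ¬Q = F ∨ F = F
Hence #3 is false.

1 of the 3 statements is true (#1).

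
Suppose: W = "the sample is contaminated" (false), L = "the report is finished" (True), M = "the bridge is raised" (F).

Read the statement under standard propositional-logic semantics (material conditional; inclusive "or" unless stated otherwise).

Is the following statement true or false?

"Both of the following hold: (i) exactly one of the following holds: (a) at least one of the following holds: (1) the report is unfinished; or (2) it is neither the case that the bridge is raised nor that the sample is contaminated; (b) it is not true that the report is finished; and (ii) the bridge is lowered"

Formalization: ((not L or (M nor W)) xor not L) and not M

not L = not True = False
M nor W = False nor False = True
not L or (M nor W) = False or True = True
not L = not True = False
(not L or (M nor W)) xor not L = True xor False = True
not M = not False = True
((not L or (M nor W)) xor not L) and not M = True and True = True

True.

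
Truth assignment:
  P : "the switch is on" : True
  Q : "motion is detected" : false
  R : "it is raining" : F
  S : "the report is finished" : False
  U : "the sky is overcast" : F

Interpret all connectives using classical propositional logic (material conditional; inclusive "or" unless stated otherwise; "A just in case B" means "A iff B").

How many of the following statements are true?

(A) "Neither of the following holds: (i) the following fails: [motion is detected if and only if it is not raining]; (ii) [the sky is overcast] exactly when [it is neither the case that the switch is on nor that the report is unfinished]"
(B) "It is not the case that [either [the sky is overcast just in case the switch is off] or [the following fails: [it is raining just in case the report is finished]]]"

0

(A): In symbols: ~(Q <-> ~R) nor (U <-> (P nor ~S))

~R = ~F = T
Q <-> ~R = F <-> T = F
~(Q <-> ~R) = ~F = T
~S = ~F = T
P nor ~S = T nor T = F
U <-> (P nor ~S) = F <-> F = T
~(Q <-> ~R) nor (U <-> (P nor ~S)) = T nor T = F
Thus (A) is false.

(B): Formalization: ~((U <-> ~P) | ~(R <-> S))

~P = ~T = F
U <-> ~P = F <-> F = T
R <-> S = F <-> F = T
~(R <-> S) = ~T = F
(U <-> ~P) | ~(R <-> S) = T | F = T
~((U <-> ~P) | ~(R <-> S)) = ~T = F
So (B) is false.

0 of the 2 statements are true (none).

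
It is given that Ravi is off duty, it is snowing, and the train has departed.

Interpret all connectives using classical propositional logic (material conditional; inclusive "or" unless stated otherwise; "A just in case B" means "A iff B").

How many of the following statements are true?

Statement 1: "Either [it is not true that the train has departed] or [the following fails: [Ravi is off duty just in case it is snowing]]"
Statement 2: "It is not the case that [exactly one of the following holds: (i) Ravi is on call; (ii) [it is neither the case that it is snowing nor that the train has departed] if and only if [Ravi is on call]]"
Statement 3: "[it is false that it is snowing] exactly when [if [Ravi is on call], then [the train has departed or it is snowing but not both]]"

Let R = "the train has departed" (True), P = "Ravi is on call" (False), Q = "it is snowing" (True).

Statement 1: Formalization: not R or not (not P iff Q)

not R = not True = False
not P = not False = True
not P iff Q = True iff True = True
not (not P iff Q) = not True = False
not R or not (not P iff Q) = False or False = False
So Statement 1 is false.

Statement 2: Parsed as not (P xor ((Q nor R) iff P))

Q nor R = True nor True = False
(Q nor R) iff P = False iff False = True
P xor ((Q nor R) iff P) = False xor True = True
not (P xor ((Q nor R) iff P)) = not True = False
Thus Statement 2 is false.

Statement 3: Formalization: not Q iff (P -> (R xor Q))

not Q = not True = False
R xor Q = True xor True = False
P -> (R xor Q) = False -> False = True
not Q iff (P -> (R xor Q)) = False iff True = False
Hence Statement 3 is false.

Count: 0.

0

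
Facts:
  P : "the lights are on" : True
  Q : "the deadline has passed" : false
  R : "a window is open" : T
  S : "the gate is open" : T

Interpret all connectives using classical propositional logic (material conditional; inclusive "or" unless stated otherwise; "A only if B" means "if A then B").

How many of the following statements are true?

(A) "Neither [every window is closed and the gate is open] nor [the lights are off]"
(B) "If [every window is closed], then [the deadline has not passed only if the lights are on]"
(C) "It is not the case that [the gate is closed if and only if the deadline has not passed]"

3

(A): This is (not R and S) nor not P.

not R = not True = False
not R and S = False and True = False
not P = not True = False
(not R and S) nor not P = False nor False = True
Thus (A) is true.

(B): This is not R -> (not Q -> P).

not R = not True = False
not Q = not False = True
not Q -> P = True -> True = True
not R -> (not Q -> P) = False -> True = True
So (B) is true.

(C): Formalization: not (not S iff not Q)

not S = not True = False
not Q = not False = True
not S iff not Q = False iff True = False
not (not S iff not Q) = not False = True
So (C) is true.

3 of the 3 statements are true.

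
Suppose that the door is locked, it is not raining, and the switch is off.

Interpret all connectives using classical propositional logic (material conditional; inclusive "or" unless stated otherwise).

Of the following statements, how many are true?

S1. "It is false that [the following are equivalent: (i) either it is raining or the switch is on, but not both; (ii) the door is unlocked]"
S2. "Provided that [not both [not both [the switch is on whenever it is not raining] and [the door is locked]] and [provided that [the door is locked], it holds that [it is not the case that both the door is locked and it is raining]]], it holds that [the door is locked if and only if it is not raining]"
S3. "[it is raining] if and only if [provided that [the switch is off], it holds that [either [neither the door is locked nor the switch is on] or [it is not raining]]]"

Let P = "it is raining" (False), R = "the switch is on" (False), K = "the door is locked" (True).

S1: Parsed as not ((P xor R) iff not K)

P xor R = False xor False = False
not K = not True = False
(P xor R) iff not K = False iff False = True
not ((P xor R) iff not K) = not True = False
So S1 is false.

S2: This is (((not P -> R) nand K) nand (K -> (K nand P))) -> (K iff not P).

not P = not False = True
not P -> R = True -> False = False
(not P -> R) nand K = False nand True = True
K nand P = True nand False = True
K -> (K nand P) = True -> True = True
((not P -> R) nand K) nand (K -> (K nand P)) = True nand True = False
not P = not False = True
K iff not P = True iff True = True
(((not P -> R) nand K) nand (K -> (K nand P))) -> (K iff not P) = False -> True = True
Thus S2 is true.

S3: This is P iff (not R -> ((K nor R) or not P)).

not R = not False = True
K nor R = True nor False = False
not P = not False = True
(K nor R) or not P = False or True = True
not R -> ((K nor R) or not P) = True -> True = True
P iff (not R -> ((K nor R) or not P)) = False iff True = False
So S3 is false.

1 of the 3 statements is true (S2).

1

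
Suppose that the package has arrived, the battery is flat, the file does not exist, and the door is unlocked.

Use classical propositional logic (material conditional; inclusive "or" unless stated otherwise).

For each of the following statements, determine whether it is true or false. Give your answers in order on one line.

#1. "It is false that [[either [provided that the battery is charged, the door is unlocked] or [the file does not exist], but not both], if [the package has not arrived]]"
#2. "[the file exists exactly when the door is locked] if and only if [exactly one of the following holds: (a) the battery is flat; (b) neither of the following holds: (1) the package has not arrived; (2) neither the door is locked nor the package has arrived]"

#1 False / #2 False

Let P = "the package has arrived" (True), Q = "the battery is charged" (False), S = "the door is locked" (False), R = "the file exists" (False).

#1: Parsed as not (not P -> ((Q -> not S) xor not R))

not P = not True = False
not S = not False = True
Q -> not S = False -> True = True
not R = not False = True
(Q -> not S) xor not R = True xor True = False
not P -> ((Q -> not S) xor not R) = False -> False = True
not (not P -> ((Q -> not S) xor not R)) = not True = False
So #1 is false.

#2: This is (R iff S) iff (not Q xor (not P nor (S nor P))).

R iff S = False iff False = True
not Q = not False = True
not P = not True = False
S nor P = False nor True = False
not P nor (S nor P) = False nor False = True
not Q xor (not P nor (S nor P)) = True xor True = False
(R iff S) iff (not Q xor (not P nor (S nor P))) = True iff False = False
Hence #2 is false.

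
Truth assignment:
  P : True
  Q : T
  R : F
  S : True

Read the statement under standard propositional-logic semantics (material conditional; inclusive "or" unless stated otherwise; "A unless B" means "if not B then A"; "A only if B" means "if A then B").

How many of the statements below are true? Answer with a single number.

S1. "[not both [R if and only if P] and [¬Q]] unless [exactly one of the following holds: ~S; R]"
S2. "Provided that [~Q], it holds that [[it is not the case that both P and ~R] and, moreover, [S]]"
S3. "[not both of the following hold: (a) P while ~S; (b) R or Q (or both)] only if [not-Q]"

S1: Parsed as ((R ↔ P) ↑ ¬Q) ∨ (¬S ⊕ R)

R ↔ P = F ↔ T = F
¬Q = ¬T = F
(R ↔ P) ↑ ¬Q = F ↑ F = T
¬S = ¬T = F
¬S ⊕ R = F ⊕ F = F
((R ↔ P) ↑ ¬Q) ∨ (¬S ⊕ R) = T ∨ F = T
Hence S1 is true.

S2: In symbols: ¬Q → ((P ↑ ¬R) ∧ S)

¬Q = ¬T = F
¬R = ¬F = T
P ↑ ¬R = T ↑ T = F
(P ↑ ¬R) ∧ S = F ∧ T = F
¬Q → ((P ↑ ¬R) ∧ S) = F → F = T
Hence S2 is true.

S3: Parsed as ((P ∧ ¬S) ↑ (R ∨ Q)) → ¬Q

¬S = ¬T = F
P ∧ ¬S = T ∧ F = F
R ∨ Q = F ∨ T = T
(P ∧ ¬S) ↑ (R ∨ Q) = F ↑ T = T
¬Q = ¬T = F
((P ∧ ¬S) ↑ (R ∨ Q)) → ¬Q = T → F = F
Hence S3 is false.

2 of the 3 statements are true (S1, S2).

2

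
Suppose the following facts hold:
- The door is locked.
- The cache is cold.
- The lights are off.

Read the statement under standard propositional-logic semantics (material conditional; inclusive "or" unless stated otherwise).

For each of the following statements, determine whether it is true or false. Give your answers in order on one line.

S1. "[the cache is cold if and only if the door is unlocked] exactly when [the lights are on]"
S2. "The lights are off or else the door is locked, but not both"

Let U = "the cache is warm" (False), H = "the door is locked" (True), D = "the lights are on" (False).

S1: This is (not U iff not H) iff D.

not U = not False = True
not H = not True = False
not U iff not H = True iff False = False
(not U iff not H) iff D = False iff False = True
Hence S1 is true.

S2: Parsed as not D xor H

not D = not False = True
not D xor H = True xor True = False
Hence S2 is false.

S1 T / S2 F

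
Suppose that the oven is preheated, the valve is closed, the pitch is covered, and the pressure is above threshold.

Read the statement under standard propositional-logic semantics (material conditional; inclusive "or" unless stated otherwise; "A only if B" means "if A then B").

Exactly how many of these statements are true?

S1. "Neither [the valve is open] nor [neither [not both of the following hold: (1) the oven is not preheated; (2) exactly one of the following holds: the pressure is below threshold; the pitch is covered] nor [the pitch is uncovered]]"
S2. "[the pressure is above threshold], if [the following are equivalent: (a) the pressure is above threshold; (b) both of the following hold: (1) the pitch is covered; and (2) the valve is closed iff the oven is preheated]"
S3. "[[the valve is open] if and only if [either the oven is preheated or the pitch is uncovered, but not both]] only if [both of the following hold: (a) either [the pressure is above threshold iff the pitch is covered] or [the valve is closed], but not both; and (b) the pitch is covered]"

3

Let Q = "the valve is open" (F), P = "the oven is preheated" (T), S = "the pressure is above threshold" (T), R = "the pitch is covered" (T).

S1: This is Q ↓ ((¬P ↑ (¬S ⊕ R)) ↓ ¬R).

¬P = ¬T = F
¬S = ¬T = F
¬S ⊕ R = F ⊕ T = T
¬P ↑ (¬S ⊕ R) = F ↑ T = T
¬R = ¬T = F
(¬P ↑ (¬S ⊕ R)) ↓ ¬R = T ↓ F = F
Q ↓ ((¬P ↑ (¬S ⊕ R)) ↓ ¬R) = F ↓ F = T
Thus S1 is true.

S2: Parsed as (S ↔ (R ∧ (¬Q ↔ P))) → S

¬Q = ¬F = T
¬Q ↔ P = T ↔ T = T
R ∧ (¬Q ↔ P) = T ∧ T = T
S ↔ (R ∧ (¬Q ↔ P)) = T ↔ T = T
(S ↔ (R ∧ (¬Q ↔ P))) → S = T → T = T
So S2 is true.

S3: In symbols: (Q ↔ (P ⊕ ¬R)) → (((S ↔ R) ⊕ ¬Q) ∧ R)

¬R = ¬T = F
P ⊕ ¬R = T ⊕ F = T
Q ↔ (P ⊕ ¬R) = F ↔ T = F
S ↔ R = T ↔ T = T
¬Q = ¬F = T
(S ↔ R) ⊕ ¬Q = T ⊕ T = F
((S ↔ R) ⊕ ¬Q) ∧ R = F ∧ T = F
(Q ↔ (P ⊕ ¬R)) → (((S ↔ R) ⊕ ¬Q) ∧ R) = F → F = T
Thus S3 is true.

Count: 3.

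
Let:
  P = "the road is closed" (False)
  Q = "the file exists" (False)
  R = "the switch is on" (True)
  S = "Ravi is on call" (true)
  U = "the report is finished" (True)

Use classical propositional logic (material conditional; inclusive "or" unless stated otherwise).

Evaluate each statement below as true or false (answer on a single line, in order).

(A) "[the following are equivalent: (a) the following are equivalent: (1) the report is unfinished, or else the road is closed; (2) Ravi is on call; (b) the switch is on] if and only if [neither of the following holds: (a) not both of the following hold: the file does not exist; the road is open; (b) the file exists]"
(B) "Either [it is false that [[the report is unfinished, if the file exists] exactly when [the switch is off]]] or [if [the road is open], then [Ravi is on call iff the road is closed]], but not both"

(A) F / (B) T

(A): Formalization: (((not U or P) iff S) iff R) iff ((not Q nand not P) nor Q)

not U = not True = False
not U or P = False or False = False
(not U or P) iff S = False iff True = False
((not U or P) iff S) iff R = False iff True = False
not Q = not False = True
not P = not False = True
not Q nand not P = True nand True = False
(not Q nand not P) nor Q = False nor False = True
(((not U or P) iff S) iff R) iff ((not Q nand not P) nor Q) = False iff True = False
Hence (A) is false.

(B): Formalization: not ((Q -> not U) iff not R) xor (not P -> (S iff P))

not U = not True = False
Q -> not U = False -> False = True
not R = not True = False
(Q -> not U) iff not R = True iff False = False
not ((Q -> not U) iff not R) = not False = True
not P = not False = True
S iff P = True iff False = False
not P -> (S iff P) = True -> False = False
not ((Q -> not U) iff not R) xor (not P -> (S iff P)) = True xor False = True
Hence (B) is true.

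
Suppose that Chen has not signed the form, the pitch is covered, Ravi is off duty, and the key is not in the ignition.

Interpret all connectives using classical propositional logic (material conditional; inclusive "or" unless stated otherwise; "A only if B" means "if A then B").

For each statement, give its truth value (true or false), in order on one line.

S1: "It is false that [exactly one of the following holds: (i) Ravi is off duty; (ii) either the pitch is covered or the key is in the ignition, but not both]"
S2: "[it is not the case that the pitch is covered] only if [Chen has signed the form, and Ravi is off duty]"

S1 T / S2 T

Let R = "Ravi is on call" (F), Q = "the pitch is covered" (T), S = "the key is in the ignition" (F), P = "Chen has signed the form" (F).

S1: In symbols: ~(~R xor (Q xor S))

~R = ~F = T
Q xor S = T xor F = T
~R xor (Q xor S) = T xor T = F
~(~R xor (Q xor S)) = ~F = T
Hence S1 is true.

S2: Parsed as ~Q -> (P & ~R)

~Q = ~T = F
~R = ~F = T
P & ~R = F & T = F
~Q -> (P & ~R) = F -> F = T
Hence S2 is true.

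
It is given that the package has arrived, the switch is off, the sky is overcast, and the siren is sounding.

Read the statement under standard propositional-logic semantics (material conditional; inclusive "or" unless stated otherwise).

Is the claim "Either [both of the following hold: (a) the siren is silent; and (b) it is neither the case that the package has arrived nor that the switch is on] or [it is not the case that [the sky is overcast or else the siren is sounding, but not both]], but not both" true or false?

The statement is true.

Let S = "the siren is sounding" (T), P = "the package has arrived" (T), Q = "the switch is on" (F), R = "the sky is overcast" (T).
In symbols: (~S & (P nor Q)) xor ~(R xor S)

~S = ~T = F
P nor Q = T nor F = F
~S & (P nor Q) = F & F = F
R xor S = T xor T = F
~(R xor S) = ~F = T
(~S & (P nor Q)) xor ~(R xor S) = F xor T = T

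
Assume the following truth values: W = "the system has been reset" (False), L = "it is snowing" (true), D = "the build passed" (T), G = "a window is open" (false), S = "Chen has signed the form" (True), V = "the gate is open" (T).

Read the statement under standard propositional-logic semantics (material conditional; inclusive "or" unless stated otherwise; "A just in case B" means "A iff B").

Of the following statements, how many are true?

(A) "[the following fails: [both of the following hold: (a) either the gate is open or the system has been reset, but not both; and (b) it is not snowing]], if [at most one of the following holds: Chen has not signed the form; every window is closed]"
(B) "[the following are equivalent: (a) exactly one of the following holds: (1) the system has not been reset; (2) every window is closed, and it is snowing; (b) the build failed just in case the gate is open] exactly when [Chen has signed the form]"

(A): This is (not S nand not G) -> not ((V xor W) and not L).

not S = not True = False
not G = not False = True
not S nand not G = False nand True = True
V xor W = True xor False = True
not L = not True = False
(V xor W) and not L = True and False = False
not ((V xor W) and not L) = not False = True
(not S nand not G) -> not ((V xor W) and not L) = True -> True = True
Thus (A) is true.

(B): This is ((not W xor (not G and L)) iff (not D iff V)) iff S.

not W = not False = True
not G = not False = True
not G and L = True and True = True
not W xor (not G and L) = True xor True = False
not D = not True = False
not D iff V = False iff True = False
(not W xor (not G and L)) iff (not D iff V) = False iff False = True
((not W xor (not G and L)) iff (not D iff V)) iff S = True iff True = True
Thus (B) is true.

True statements: 2 ((A), (B)).

2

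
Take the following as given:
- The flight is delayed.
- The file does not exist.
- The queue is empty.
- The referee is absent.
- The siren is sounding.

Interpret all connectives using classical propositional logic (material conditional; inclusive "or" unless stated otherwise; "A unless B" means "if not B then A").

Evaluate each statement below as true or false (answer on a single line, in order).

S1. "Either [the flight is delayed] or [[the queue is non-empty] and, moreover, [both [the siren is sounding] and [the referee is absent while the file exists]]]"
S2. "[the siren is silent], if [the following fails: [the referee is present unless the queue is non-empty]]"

S1 true, S2 false

Let P = "the flight is delayed" (True), R = "the queue is empty" (True), U = "the siren is sounding" (True), S = "the referee is present" (False), Q = "the file exists" (False).

S1: Parsed as P or (not R and (U and (not S and Q)))

not R = not True = False
not S = not False = True
not S and Q = True and False = False
U and (not S and Q) = True and False = False
not R and (U and (not S and Q)) = False and False = False
P or (not R and (U and (not S and Q))) = True or False = True
Thus S1 is true.

S2: In symbols: not (S or not R) -> not U

not R = not True = False
S or not R = False or False = False
not (S or not R) = not False = True
not U = not True = False
not (S or not R) -> not U = True -> False = False
Thus S2 is false.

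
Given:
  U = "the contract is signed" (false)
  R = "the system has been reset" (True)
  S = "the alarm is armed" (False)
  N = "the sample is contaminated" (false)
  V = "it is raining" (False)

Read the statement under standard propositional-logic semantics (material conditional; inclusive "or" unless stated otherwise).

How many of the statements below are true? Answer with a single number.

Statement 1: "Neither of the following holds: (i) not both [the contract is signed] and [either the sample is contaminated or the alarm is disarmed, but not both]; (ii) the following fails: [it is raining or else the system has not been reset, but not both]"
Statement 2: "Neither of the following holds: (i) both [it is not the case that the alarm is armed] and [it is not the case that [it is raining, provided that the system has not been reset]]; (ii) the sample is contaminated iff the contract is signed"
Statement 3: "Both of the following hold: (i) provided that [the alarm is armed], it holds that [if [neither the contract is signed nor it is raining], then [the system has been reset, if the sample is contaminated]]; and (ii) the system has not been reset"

0

Statement 1: In symbols: (U ↑ (N ⊕ ¬S)) ↓ ¬(V ⊕ ¬R)

¬S = ¬F = T
N ⊕ ¬S = F ⊕ T = T
U ↑ (N ⊕ ¬S) = F ↑ T = T
¬R = ¬T = F
V ⊕ ¬R = F ⊕ F = F
¬(V ⊕ ¬R) = ¬F = T
(U ↑ (N ⊕ ¬S)) ↓ ¬(V ⊕ ¬R) = T ↓ T = F
So Statement 1 is false.

Statement 2: This is (¬S ∧ ¬(¬R → V)) ↓ (N ↔ U).

¬S = ¬F = T
¬R = ¬T = F
¬R → V = F → F = T
¬(¬R → V) = ¬T = F
¬S ∧ ¬(¬R → V) = T ∧ F = F
N ↔ U = F ↔ F = T
(¬S ∧ ¬(¬R → V)) ↓ (N ↔ U) = F ↓ T = F
Thus Statement 2 is false.

Statement 3: This is (S → ((U ↓ V) → (N → R))) ∧ ¬R.

U ↓ V = F ↓ F = T
N → R = F → T = T
(U ↓ V) → (N → R) = T → T = T
S → ((U ↓ V) → (N → R)) = F → T = T
¬R = ¬T = F
(S → ((U ↓ V) → (N → R))) ∧ ¬R = T ∧ F = F
Hence Statement 3 is false.

Count: 0.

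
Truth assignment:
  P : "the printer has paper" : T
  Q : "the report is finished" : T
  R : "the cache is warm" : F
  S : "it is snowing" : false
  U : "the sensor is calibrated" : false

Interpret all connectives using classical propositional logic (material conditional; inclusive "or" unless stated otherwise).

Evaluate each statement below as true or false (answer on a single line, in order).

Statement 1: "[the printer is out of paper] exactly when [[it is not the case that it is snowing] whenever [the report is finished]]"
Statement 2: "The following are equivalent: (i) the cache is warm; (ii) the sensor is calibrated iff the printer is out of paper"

Statement 1 false; Statement 2 false

Statement 1: In symbols: ~P <-> (Q -> ~S)

~P = ~T = F
~S = ~F = T
Q -> ~S = T -> T = T
~P <-> (Q -> ~S) = F <-> T = F
Thus Statement 1 is false.

Statement 2: This is R <-> (U <-> ~P).

~P = ~T = F
U <-> ~P = F <-> F = T
R <-> (U <-> ~P) = F <-> T = F
Thus Statement 2 is false.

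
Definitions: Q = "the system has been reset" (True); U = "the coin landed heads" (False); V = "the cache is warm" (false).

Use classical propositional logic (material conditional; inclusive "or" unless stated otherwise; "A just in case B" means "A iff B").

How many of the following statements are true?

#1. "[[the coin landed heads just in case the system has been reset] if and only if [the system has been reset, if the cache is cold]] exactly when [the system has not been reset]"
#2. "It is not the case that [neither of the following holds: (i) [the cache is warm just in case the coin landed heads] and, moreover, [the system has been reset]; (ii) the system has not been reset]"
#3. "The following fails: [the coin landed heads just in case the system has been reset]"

3

#1: In symbols: ((U iff Q) iff (not V -> Q)) iff not Q

U iff Q = False iff True = False
not V = not False = True
not V -> Q = True -> True = True
(U iff Q) iff (not V -> Q) = False iff True = False
not Q = not True = False
((U iff Q) iff (not V -> Q)) iff not Q = False iff False = True
So #1 is true.

#2: This is not (((V iff U) and Q) nor not Q).

V iff U = False iff False = True
(V iff U) and Q = True and True = True
not Q = not True = False
((V iff U) and Q) nor not Q = True nor False = False
not (((V iff U) and Q) nor not Q) = not False = True
Hence #2 is true.

#3: Formalization: not (U iff Q)

U iff Q = False iff True = False
not (U iff Q) = not False = True
Thus #3 is true.

True statements: 3.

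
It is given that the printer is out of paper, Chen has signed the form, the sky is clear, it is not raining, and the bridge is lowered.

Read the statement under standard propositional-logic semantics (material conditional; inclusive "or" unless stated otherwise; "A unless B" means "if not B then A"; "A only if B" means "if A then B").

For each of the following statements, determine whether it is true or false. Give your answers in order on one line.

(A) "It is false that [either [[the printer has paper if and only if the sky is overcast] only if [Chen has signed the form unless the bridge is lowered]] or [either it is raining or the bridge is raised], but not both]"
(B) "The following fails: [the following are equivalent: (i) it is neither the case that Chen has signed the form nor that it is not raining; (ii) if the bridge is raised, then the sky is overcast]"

Let G = "the printer has paper" (F), S = "the sky is overcast" (F), R = "Chen has signed the form" (T), L = "the bridge is raised" (F), P = "it is raining" (F).

(A): In symbols: ~(((G <-> S) -> (R | ~L)) xor (P | L))

G <-> S = F <-> F = T
~L = ~F = T
R | ~L = T | T = T
(G <-> S) -> (R | ~L) = T -> T = T
P | L = F | F = F
((G <-> S) -> (R | ~L)) xor (P | L) = T xor F = T
~(((G <-> S) -> (R | ~L)) xor (P | L)) = ~T = F
So (A) is false.

(B): Parsed as ~((R nor ~P) <-> (L -> S))

~P = ~F = T
R nor ~P = T nor T = F
L -> S = F -> F = T
(R nor ~P) <-> (L -> S) = F <-> T = F
~((R nor ~P) <-> (L -> S)) = ~F = T
Hence (B) is true.

(A) false, (B) true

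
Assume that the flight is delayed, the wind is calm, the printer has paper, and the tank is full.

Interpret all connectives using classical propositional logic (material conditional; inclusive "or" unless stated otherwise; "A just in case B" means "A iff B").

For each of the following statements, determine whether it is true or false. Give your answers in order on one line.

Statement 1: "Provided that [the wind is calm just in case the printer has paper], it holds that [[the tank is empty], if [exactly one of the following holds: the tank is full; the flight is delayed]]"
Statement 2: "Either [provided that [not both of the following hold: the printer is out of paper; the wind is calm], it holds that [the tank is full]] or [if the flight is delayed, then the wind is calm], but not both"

Statement 1 T; Statement 2 F

Let R = "the wind is strong" (F), N = "the printer has paper" (T), V = "the tank is full" (T), U = "the flight is delayed" (T).

Statement 1: Parsed as (¬R ↔ N) → ((V ⊕ U) → ¬V)

¬R = ¬F = T
¬R ↔ N = T ↔ T = T
V ⊕ U = T ⊕ T = F
¬V = ¬T = F
(V ⊕ U) → ¬V = F → F = T
(¬R ↔ N) → ((V ⊕ U) → ¬V) = T → T = T
Hence Statement 1 is true.

Statement 2: Formalization: ((¬N ↑ ¬R) → V) ⊕ (U → ¬R)

¬N = ¬T = F
¬R = ¬F = T
¬N ↑ ¬R = F ↑ T = T
(¬N ↑ ¬R) → V = T → T = T
¬R = ¬F = T
U → ¬R = T → T = T
((¬N ↑ ¬R) → V) ⊕ (U → ¬R) = T ⊕ T = F
So Statement 2 is false.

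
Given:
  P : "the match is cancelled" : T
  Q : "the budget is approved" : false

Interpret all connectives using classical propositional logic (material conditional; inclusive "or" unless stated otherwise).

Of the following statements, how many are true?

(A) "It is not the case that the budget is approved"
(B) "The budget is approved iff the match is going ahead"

(A): Formalization: ¬Q

¬Q = ¬F = T
Thus (A) is true.

(B): Parsed as Q ↔ ¬P

¬P = ¬T = F
Q ↔ ¬P = F ↔ F = T
Hence (B) is true.

True statements: 2.

2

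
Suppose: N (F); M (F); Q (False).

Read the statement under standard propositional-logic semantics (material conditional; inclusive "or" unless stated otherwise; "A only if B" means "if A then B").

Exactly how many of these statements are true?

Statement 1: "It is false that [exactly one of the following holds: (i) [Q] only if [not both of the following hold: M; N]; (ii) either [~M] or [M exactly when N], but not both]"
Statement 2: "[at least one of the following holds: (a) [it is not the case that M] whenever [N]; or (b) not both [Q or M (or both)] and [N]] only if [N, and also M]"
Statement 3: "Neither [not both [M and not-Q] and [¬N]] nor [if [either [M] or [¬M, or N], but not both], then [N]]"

Statement 1: Formalization: ¬((Q → (M ↑ N)) ⊕ (¬M ⊕ (M ↔ N)))

M ↑ N = F ↑ F = T
Q → (M ↑ N) = F → T = T
¬M = ¬F = T
M ↔ N = F ↔ F = T
¬M ⊕ (M ↔ N) = T ⊕ T = F
(Q → (M ↑ N)) ⊕ (¬M ⊕ (M ↔ N)) = T ⊕ F = T
¬((Q → (M ↑ N)) ⊕ (¬M ⊕ (M ↔ N))) = ¬T = F
So Statement 1 is false.

Statement 2: In symbols: ((N → ¬M) ∨ ((Q ∨ M) ↑ N)) → (N ∧ M)

¬M = ¬F = T
N → ¬M = F → T = T
Q ∨ M = F ∨ F = F
(Q ∨ M) ↑ N = F ↑ F = T
(N → ¬M) ∨ ((Q ∨ M) ↑ N) = T ∨ T = T
N ∧ M = F ∧ F = F
((N → ¬M) ∨ ((Q ∨ M) ↑ N)) → (N ∧ M) = T → F = F
Thus Statement 2 is false.

Statement 3: This is ((M ∧ ¬Q) ↑ ¬N) ↓ ((M ⊕ (¬M ∨ N)) → N).

¬Q = ¬F = T
M ∧ ¬Q = F ∧ T = F
¬N = ¬F = T
(M ∧ ¬Q) ↑ ¬N = F ↑ T = T
¬M = ¬F = T
¬M ∨ N = T ∨ F = T
M ⊕ (¬M ∨ N) = F ⊕ T = T
(M ⊕ (¬M ∨ N)) → N = T → F = F
((M ∧ ¬Q) ↑ ¬N) ↓ ((M ⊕ (¬M ∨ N)) → N) = T ↓ F = F
So Statement 3 is false.

0 of the 3 statements are true (none).

0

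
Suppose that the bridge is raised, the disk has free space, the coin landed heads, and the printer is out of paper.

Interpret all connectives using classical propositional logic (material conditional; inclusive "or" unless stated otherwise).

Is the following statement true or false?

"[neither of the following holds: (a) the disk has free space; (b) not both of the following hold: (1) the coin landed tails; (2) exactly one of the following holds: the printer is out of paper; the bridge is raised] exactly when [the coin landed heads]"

False.

Let P = "the disk is full" (F), K = "the coin landed heads" (T), D = "the printer has paper" (F), U = "the bridge is raised" (T).
Formalization: (~P nor (~K nand (~D xor U))) <-> K

~P = ~F = T
~K = ~T = F
~D = ~F = T
~D xor U = T xor T = F
~K nand (~D xor U) = F nand F = T
~P nor (~K nand (~D xor U)) = T nor T = F
(~P nor (~K nand (~D xor U))) <-> K = F <-> T = F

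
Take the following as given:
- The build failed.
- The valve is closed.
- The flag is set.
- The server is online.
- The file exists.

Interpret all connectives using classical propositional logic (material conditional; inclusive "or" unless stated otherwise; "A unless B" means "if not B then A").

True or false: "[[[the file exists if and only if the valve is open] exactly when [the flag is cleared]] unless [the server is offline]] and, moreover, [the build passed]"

The statement is false.

Let D = "the file exists" (T), S = "the valve is open" (F), Q = "the flag is set" (T), U = "the server is online" (T), G = "the build passed" (F).
Formalization: (((D <-> S) <-> ~Q) | ~U) & G

D <-> S = T <-> F = F
~Q = ~T = F
(D <-> S) <-> ~Q = F <-> F = T
~U = ~T = F
((D <-> S) <-> ~Q) | ~U = T | F = T
(((D <-> S) <-> ~Q) | ~U) & G = T & F = F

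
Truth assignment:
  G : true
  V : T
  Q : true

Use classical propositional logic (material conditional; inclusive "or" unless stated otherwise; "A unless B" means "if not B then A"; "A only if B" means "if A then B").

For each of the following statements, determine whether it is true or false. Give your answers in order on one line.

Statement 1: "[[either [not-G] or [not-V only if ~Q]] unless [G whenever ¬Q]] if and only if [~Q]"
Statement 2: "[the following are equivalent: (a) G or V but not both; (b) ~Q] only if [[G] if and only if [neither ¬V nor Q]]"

Statement 1 F, Statement 2 F

Statement 1: Parsed as ((not G or (not V -> not Q)) or (not Q -> G)) iff not Q

not G = not True = False
not V = not True = False
not Q = not True = False
not V -> not Q = False -> False = True
not G or (not V -> not Q) = False or True = True
not Q = not True = False
not Q -> G = False -> True = True
(not G or (not V -> not Q)) or (not Q -> G) = True or True = True
not Q = not True = False
((not G or (not V -> not Q)) or (not Q -> G)) iff not Q = True iff False = False
Hence Statement 1 is false.

Statement 2: In symbols: ((G xor V) iff not Q) -> (G iff (not V nor Q))

G xor V = True xor True = False
not Q = not True = False
(G xor V) iff not Q = False iff False = True
not V = not True = False
not V nor Q = False nor True = False
G iff (not V nor Q) = True iff False = False
((G xor V) iff not Q) -> (G iff (not V nor Q)) = True -> False = False
So Statement 2 is false.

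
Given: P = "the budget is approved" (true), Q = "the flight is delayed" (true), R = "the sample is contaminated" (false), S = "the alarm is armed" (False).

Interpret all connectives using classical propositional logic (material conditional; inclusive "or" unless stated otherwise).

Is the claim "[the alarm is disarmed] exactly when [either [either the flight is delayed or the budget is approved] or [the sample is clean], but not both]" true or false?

False.

In symbols: ~S <-> ((Q | P) xor ~R)

~S = ~F = T
Q | P = T | T = T
~R = ~F = T
(Q | P) xor ~R = T xor T = F
~S <-> ((Q | P) xor ~R) = T <-> F = F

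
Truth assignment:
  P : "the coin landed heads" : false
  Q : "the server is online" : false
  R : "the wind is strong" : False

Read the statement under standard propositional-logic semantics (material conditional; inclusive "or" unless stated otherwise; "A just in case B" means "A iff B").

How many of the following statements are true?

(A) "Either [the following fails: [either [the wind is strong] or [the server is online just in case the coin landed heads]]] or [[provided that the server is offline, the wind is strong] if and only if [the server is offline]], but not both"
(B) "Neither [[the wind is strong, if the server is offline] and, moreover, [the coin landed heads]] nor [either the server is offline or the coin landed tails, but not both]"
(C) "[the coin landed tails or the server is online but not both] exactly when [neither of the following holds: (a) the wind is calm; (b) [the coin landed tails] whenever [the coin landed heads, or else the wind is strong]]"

(A): Formalization: ¬(R ∨ (Q ↔ P)) ⊕ ((¬Q → R) ↔ ¬Q)

Q ↔ P = F ↔ F = T
R ∨ (Q ↔ P) = F ∨ T = T
¬(R ∨ (Q ↔ P)) = ¬T = F
¬Q = ¬F = T
¬Q → R = T → F = F
¬Q = ¬F = T
(¬Q → R) ↔ ¬Q = F ↔ T = F
¬(R ∨ (Q ↔ P)) ⊕ ((¬Q → R) ↔ ¬Q) = F ⊕ F = F
Hence (A) is false.

(B): In symbols: ((¬Q → R) ∧ P) ↓ (¬Q ⊕ ¬P)

¬Q = ¬F = T
¬Q → R = T → F = F
(¬Q → R) ∧ P = F ∧ F = F
¬Q = ¬F = T
¬P = ¬F = T
¬Q ⊕ ¬P = T ⊕ T = F
((¬Q → R) ∧ P) ↓ (¬Q ⊕ ¬P) = F ↓ F = T
So (B) is true.

(C): Parsed as (¬P ⊕ Q) ↔ (¬R ↓ ((P ∨ R) → ¬P))

¬P = ¬F = T
¬P ⊕ Q = T ⊕ F = T
¬R = ¬F = T
P ∨ R = F ∨ F = F
¬P = ¬F = T
(P ∨ R) → ¬P = F → T = T
¬R ↓ ((P ∨ R) → ¬P) = T ↓ T = F
(¬P ⊕ Q) ↔ (¬R ↓ ((P ∨ R) → ¬P)) = T ↔ F = F
Hence (C) is false.

True statements: 1 ((B)).

1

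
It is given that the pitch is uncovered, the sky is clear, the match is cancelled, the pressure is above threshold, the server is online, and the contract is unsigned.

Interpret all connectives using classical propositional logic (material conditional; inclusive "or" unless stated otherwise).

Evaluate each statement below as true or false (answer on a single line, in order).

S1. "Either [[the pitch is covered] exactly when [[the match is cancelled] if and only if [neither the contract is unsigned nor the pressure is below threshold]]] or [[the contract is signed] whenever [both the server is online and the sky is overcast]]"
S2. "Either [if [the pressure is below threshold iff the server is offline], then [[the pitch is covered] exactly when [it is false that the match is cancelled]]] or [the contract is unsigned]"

Let M = "the pitch is covered" (F), H = "the match is cancelled" (T), D = "the contract is signed" (F), L = "the pressure is above threshold" (T), S = "the server is online" (T), P = "the sky is overcast" (F).

S1: In symbols: (M ↔ (H ↔ (¬D ↓ ¬L))) ∨ ((S ∧ P) → D)

¬D = ¬F = T
¬L = ¬T = F
¬D ↓ ¬L = T ↓ F = F
H ↔ (¬D ↓ ¬L) = T ↔ F = F
M ↔ (H ↔ (¬D ↓ ¬L)) = F ↔ F = T
S ∧ P = T ∧ F = F
(S ∧ P) → D = F → F = T
(M ↔ (H ↔ (¬D ↓ ¬L))) ∨ ((S ∧ P) → D) = T ∨ T = T
Thus S1 is true.

S2: This is ((¬L ↔ ¬S) → (M ↔ ¬H)) ∨ ¬D.

¬L = ¬T = F
¬S = ¬T = F
¬L ↔ ¬S = F ↔ F = T
¬H = ¬T = F
M ↔ ¬H = F ↔ F = T
(¬L ↔ ¬S) → (M ↔ ¬H) = T → T = T
¬D = ¬F = T
((¬L ↔ ¬S) → (M ↔ ¬H)) ∨ ¬D = T ∨ T = T
Hence S2 is true.

S1 T, S2 T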